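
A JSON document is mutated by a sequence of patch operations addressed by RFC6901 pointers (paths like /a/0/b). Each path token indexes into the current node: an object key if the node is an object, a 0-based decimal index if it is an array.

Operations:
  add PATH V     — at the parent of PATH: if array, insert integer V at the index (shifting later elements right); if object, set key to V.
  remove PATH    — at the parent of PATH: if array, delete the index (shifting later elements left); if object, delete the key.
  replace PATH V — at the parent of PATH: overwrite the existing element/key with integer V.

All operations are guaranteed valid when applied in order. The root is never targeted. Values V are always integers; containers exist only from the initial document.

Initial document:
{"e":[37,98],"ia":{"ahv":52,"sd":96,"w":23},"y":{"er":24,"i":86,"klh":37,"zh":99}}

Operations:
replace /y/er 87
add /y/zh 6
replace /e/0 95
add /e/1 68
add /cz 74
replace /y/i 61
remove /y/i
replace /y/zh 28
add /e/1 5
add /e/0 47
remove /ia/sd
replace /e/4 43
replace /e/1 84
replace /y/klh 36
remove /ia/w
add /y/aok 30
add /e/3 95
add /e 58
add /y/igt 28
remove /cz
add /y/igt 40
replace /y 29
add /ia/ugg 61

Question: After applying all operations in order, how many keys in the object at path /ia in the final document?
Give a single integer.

After op 1 (replace /y/er 87): {"e":[37,98],"ia":{"ahv":52,"sd":96,"w":23},"y":{"er":87,"i":86,"klh":37,"zh":99}}
After op 2 (add /y/zh 6): {"e":[37,98],"ia":{"ahv":52,"sd":96,"w":23},"y":{"er":87,"i":86,"klh":37,"zh":6}}
After op 3 (replace /e/0 95): {"e":[95,98],"ia":{"ahv":52,"sd":96,"w":23},"y":{"er":87,"i":86,"klh":37,"zh":6}}
After op 4 (add /e/1 68): {"e":[95,68,98],"ia":{"ahv":52,"sd":96,"w":23},"y":{"er":87,"i":86,"klh":37,"zh":6}}
After op 5 (add /cz 74): {"cz":74,"e":[95,68,98],"ia":{"ahv":52,"sd":96,"w":23},"y":{"er":87,"i":86,"klh":37,"zh":6}}
After op 6 (replace /y/i 61): {"cz":74,"e":[95,68,98],"ia":{"ahv":52,"sd":96,"w":23},"y":{"er":87,"i":61,"klh":37,"zh":6}}
After op 7 (remove /y/i): {"cz":74,"e":[95,68,98],"ia":{"ahv":52,"sd":96,"w":23},"y":{"er":87,"klh":37,"zh":6}}
After op 8 (replace /y/zh 28): {"cz":74,"e":[95,68,98],"ia":{"ahv":52,"sd":96,"w":23},"y":{"er":87,"klh":37,"zh":28}}
After op 9 (add /e/1 5): {"cz":74,"e":[95,5,68,98],"ia":{"ahv":52,"sd":96,"w":23},"y":{"er":87,"klh":37,"zh":28}}
After op 10 (add /e/0 47): {"cz":74,"e":[47,95,5,68,98],"ia":{"ahv":52,"sd":96,"w":23},"y":{"er":87,"klh":37,"zh":28}}
After op 11 (remove /ia/sd): {"cz":74,"e":[47,95,5,68,98],"ia":{"ahv":52,"w":23},"y":{"er":87,"klh":37,"zh":28}}
After op 12 (replace /e/4 43): {"cz":74,"e":[47,95,5,68,43],"ia":{"ahv":52,"w":23},"y":{"er":87,"klh":37,"zh":28}}
After op 13 (replace /e/1 84): {"cz":74,"e":[47,84,5,68,43],"ia":{"ahv":52,"w":23},"y":{"er":87,"klh":37,"zh":28}}
After op 14 (replace /y/klh 36): {"cz":74,"e":[47,84,5,68,43],"ia":{"ahv":52,"w":23},"y":{"er":87,"klh":36,"zh":28}}
After op 15 (remove /ia/w): {"cz":74,"e":[47,84,5,68,43],"ia":{"ahv":52},"y":{"er":87,"klh":36,"zh":28}}
After op 16 (add /y/aok 30): {"cz":74,"e":[47,84,5,68,43],"ia":{"ahv":52},"y":{"aok":30,"er":87,"klh":36,"zh":28}}
After op 17 (add /e/3 95): {"cz":74,"e":[47,84,5,95,68,43],"ia":{"ahv":52},"y":{"aok":30,"er":87,"klh":36,"zh":28}}
After op 18 (add /e 58): {"cz":74,"e":58,"ia":{"ahv":52},"y":{"aok":30,"er":87,"klh":36,"zh":28}}
After op 19 (add /y/igt 28): {"cz":74,"e":58,"ia":{"ahv":52},"y":{"aok":30,"er":87,"igt":28,"klh":36,"zh":28}}
After op 20 (remove /cz): {"e":58,"ia":{"ahv":52},"y":{"aok":30,"er":87,"igt":28,"klh":36,"zh":28}}
After op 21 (add /y/igt 40): {"e":58,"ia":{"ahv":52},"y":{"aok":30,"er":87,"igt":40,"klh":36,"zh":28}}
After op 22 (replace /y 29): {"e":58,"ia":{"ahv":52},"y":29}
After op 23 (add /ia/ugg 61): {"e":58,"ia":{"ahv":52,"ugg":61},"y":29}
Size at path /ia: 2

Answer: 2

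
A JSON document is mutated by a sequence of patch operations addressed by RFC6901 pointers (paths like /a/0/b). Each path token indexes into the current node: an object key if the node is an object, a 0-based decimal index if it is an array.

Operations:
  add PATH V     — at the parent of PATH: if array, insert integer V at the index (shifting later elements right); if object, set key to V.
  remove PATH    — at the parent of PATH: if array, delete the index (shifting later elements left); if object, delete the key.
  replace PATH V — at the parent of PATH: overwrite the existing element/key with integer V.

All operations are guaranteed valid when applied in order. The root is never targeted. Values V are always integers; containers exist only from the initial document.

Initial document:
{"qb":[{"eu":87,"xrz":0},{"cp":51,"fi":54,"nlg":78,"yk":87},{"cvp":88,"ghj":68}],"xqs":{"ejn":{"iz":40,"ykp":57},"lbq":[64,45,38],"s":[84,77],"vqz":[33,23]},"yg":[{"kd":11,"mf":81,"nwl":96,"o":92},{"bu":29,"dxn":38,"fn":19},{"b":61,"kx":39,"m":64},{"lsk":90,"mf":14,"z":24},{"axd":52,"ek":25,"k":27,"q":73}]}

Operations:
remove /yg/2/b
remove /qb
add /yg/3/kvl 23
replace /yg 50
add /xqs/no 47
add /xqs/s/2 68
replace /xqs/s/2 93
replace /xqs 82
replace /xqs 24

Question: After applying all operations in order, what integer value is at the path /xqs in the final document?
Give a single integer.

Answer: 24

Derivation:
After op 1 (remove /yg/2/b): {"qb":[{"eu":87,"xrz":0},{"cp":51,"fi":54,"nlg":78,"yk":87},{"cvp":88,"ghj":68}],"xqs":{"ejn":{"iz":40,"ykp":57},"lbq":[64,45,38],"s":[84,77],"vqz":[33,23]},"yg":[{"kd":11,"mf":81,"nwl":96,"o":92},{"bu":29,"dxn":38,"fn":19},{"kx":39,"m":64},{"lsk":90,"mf":14,"z":24},{"axd":52,"ek":25,"k":27,"q":73}]}
After op 2 (remove /qb): {"xqs":{"ejn":{"iz":40,"ykp":57},"lbq":[64,45,38],"s":[84,77],"vqz":[33,23]},"yg":[{"kd":11,"mf":81,"nwl":96,"o":92},{"bu":29,"dxn":38,"fn":19},{"kx":39,"m":64},{"lsk":90,"mf":14,"z":24},{"axd":52,"ek":25,"k":27,"q":73}]}
After op 3 (add /yg/3/kvl 23): {"xqs":{"ejn":{"iz":40,"ykp":57},"lbq":[64,45,38],"s":[84,77],"vqz":[33,23]},"yg":[{"kd":11,"mf":81,"nwl":96,"o":92},{"bu":29,"dxn":38,"fn":19},{"kx":39,"m":64},{"kvl":23,"lsk":90,"mf":14,"z":24},{"axd":52,"ek":25,"k":27,"q":73}]}
After op 4 (replace /yg 50): {"xqs":{"ejn":{"iz":40,"ykp":57},"lbq":[64,45,38],"s":[84,77],"vqz":[33,23]},"yg":50}
After op 5 (add /xqs/no 47): {"xqs":{"ejn":{"iz":40,"ykp":57},"lbq":[64,45,38],"no":47,"s":[84,77],"vqz":[33,23]},"yg":50}
After op 6 (add /xqs/s/2 68): {"xqs":{"ejn":{"iz":40,"ykp":57},"lbq":[64,45,38],"no":47,"s":[84,77,68],"vqz":[33,23]},"yg":50}
After op 7 (replace /xqs/s/2 93): {"xqs":{"ejn":{"iz":40,"ykp":57},"lbq":[64,45,38],"no":47,"s":[84,77,93],"vqz":[33,23]},"yg":50}
After op 8 (replace /xqs 82): {"xqs":82,"yg":50}
After op 9 (replace /xqs 24): {"xqs":24,"yg":50}
Value at /xqs: 24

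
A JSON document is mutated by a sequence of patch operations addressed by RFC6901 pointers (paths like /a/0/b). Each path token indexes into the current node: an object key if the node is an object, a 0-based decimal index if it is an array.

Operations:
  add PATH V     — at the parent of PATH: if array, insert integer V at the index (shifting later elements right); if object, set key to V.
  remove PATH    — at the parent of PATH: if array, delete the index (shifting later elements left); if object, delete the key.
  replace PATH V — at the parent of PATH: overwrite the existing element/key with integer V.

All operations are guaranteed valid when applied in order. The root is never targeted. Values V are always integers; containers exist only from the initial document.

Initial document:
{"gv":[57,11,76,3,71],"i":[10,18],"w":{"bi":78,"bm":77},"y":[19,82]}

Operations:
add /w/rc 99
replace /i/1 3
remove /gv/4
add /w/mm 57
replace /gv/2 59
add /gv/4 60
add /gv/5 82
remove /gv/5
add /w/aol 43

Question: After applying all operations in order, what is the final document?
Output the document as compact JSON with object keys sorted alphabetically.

After op 1 (add /w/rc 99): {"gv":[57,11,76,3,71],"i":[10,18],"w":{"bi":78,"bm":77,"rc":99},"y":[19,82]}
After op 2 (replace /i/1 3): {"gv":[57,11,76,3,71],"i":[10,3],"w":{"bi":78,"bm":77,"rc":99},"y":[19,82]}
After op 3 (remove /gv/4): {"gv":[57,11,76,3],"i":[10,3],"w":{"bi":78,"bm":77,"rc":99},"y":[19,82]}
After op 4 (add /w/mm 57): {"gv":[57,11,76,3],"i":[10,3],"w":{"bi":78,"bm":77,"mm":57,"rc":99},"y":[19,82]}
After op 5 (replace /gv/2 59): {"gv":[57,11,59,3],"i":[10,3],"w":{"bi":78,"bm":77,"mm":57,"rc":99},"y":[19,82]}
After op 6 (add /gv/4 60): {"gv":[57,11,59,3,60],"i":[10,3],"w":{"bi":78,"bm":77,"mm":57,"rc":99},"y":[19,82]}
After op 7 (add /gv/5 82): {"gv":[57,11,59,3,60,82],"i":[10,3],"w":{"bi":78,"bm":77,"mm":57,"rc":99},"y":[19,82]}
After op 8 (remove /gv/5): {"gv":[57,11,59,3,60],"i":[10,3],"w":{"bi":78,"bm":77,"mm":57,"rc":99},"y":[19,82]}
After op 9 (add /w/aol 43): {"gv":[57,11,59,3,60],"i":[10,3],"w":{"aol":43,"bi":78,"bm":77,"mm":57,"rc":99},"y":[19,82]}

Answer: {"gv":[57,11,59,3,60],"i":[10,3],"w":{"aol":43,"bi":78,"bm":77,"mm":57,"rc":99},"y":[19,82]}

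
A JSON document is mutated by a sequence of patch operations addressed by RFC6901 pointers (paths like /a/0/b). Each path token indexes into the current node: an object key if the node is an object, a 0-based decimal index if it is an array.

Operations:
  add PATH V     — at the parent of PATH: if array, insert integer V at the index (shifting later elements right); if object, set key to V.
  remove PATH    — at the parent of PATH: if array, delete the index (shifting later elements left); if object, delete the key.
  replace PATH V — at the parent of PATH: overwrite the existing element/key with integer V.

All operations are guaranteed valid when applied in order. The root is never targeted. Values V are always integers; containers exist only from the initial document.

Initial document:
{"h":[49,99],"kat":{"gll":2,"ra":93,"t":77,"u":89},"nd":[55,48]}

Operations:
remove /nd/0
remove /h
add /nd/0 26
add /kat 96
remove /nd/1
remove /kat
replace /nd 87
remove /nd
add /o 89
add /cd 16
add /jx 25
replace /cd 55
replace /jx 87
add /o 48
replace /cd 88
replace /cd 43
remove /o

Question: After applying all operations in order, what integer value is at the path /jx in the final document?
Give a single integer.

After op 1 (remove /nd/0): {"h":[49,99],"kat":{"gll":2,"ra":93,"t":77,"u":89},"nd":[48]}
After op 2 (remove /h): {"kat":{"gll":2,"ra":93,"t":77,"u":89},"nd":[48]}
After op 3 (add /nd/0 26): {"kat":{"gll":2,"ra":93,"t":77,"u":89},"nd":[26,48]}
After op 4 (add /kat 96): {"kat":96,"nd":[26,48]}
After op 5 (remove /nd/1): {"kat":96,"nd":[26]}
After op 6 (remove /kat): {"nd":[26]}
After op 7 (replace /nd 87): {"nd":87}
After op 8 (remove /nd): {}
After op 9 (add /o 89): {"o":89}
After op 10 (add /cd 16): {"cd":16,"o":89}
After op 11 (add /jx 25): {"cd":16,"jx":25,"o":89}
After op 12 (replace /cd 55): {"cd":55,"jx":25,"o":89}
After op 13 (replace /jx 87): {"cd":55,"jx":87,"o":89}
After op 14 (add /o 48): {"cd":55,"jx":87,"o":48}
After op 15 (replace /cd 88): {"cd":88,"jx":87,"o":48}
After op 16 (replace /cd 43): {"cd":43,"jx":87,"o":48}
After op 17 (remove /o): {"cd":43,"jx":87}
Value at /jx: 87

Answer: 87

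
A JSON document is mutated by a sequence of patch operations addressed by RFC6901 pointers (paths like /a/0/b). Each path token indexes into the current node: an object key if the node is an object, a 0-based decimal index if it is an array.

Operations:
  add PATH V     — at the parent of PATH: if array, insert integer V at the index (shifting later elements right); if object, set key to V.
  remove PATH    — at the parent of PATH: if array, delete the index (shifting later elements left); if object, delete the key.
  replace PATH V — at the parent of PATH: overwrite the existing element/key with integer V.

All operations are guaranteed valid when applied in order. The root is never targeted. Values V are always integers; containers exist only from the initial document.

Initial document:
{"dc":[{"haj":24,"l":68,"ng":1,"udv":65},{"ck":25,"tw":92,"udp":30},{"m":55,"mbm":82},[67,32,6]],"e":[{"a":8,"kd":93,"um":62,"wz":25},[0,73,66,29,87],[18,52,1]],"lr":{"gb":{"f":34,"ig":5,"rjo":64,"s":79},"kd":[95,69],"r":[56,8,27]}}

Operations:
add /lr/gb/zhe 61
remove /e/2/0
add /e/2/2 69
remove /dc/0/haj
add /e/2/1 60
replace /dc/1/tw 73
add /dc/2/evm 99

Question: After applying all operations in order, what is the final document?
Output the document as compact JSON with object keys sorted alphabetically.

Answer: {"dc":[{"l":68,"ng":1,"udv":65},{"ck":25,"tw":73,"udp":30},{"evm":99,"m":55,"mbm":82},[67,32,6]],"e":[{"a":8,"kd":93,"um":62,"wz":25},[0,73,66,29,87],[52,60,1,69]],"lr":{"gb":{"f":34,"ig":5,"rjo":64,"s":79,"zhe":61},"kd":[95,69],"r":[56,8,27]}}

Derivation:
After op 1 (add /lr/gb/zhe 61): {"dc":[{"haj":24,"l":68,"ng":1,"udv":65},{"ck":25,"tw":92,"udp":30},{"m":55,"mbm":82},[67,32,6]],"e":[{"a":8,"kd":93,"um":62,"wz":25},[0,73,66,29,87],[18,52,1]],"lr":{"gb":{"f":34,"ig":5,"rjo":64,"s":79,"zhe":61},"kd":[95,69],"r":[56,8,27]}}
After op 2 (remove /e/2/0): {"dc":[{"haj":24,"l":68,"ng":1,"udv":65},{"ck":25,"tw":92,"udp":30},{"m":55,"mbm":82},[67,32,6]],"e":[{"a":8,"kd":93,"um":62,"wz":25},[0,73,66,29,87],[52,1]],"lr":{"gb":{"f":34,"ig":5,"rjo":64,"s":79,"zhe":61},"kd":[95,69],"r":[56,8,27]}}
After op 3 (add /e/2/2 69): {"dc":[{"haj":24,"l":68,"ng":1,"udv":65},{"ck":25,"tw":92,"udp":30},{"m":55,"mbm":82},[67,32,6]],"e":[{"a":8,"kd":93,"um":62,"wz":25},[0,73,66,29,87],[52,1,69]],"lr":{"gb":{"f":34,"ig":5,"rjo":64,"s":79,"zhe":61},"kd":[95,69],"r":[56,8,27]}}
After op 4 (remove /dc/0/haj): {"dc":[{"l":68,"ng":1,"udv":65},{"ck":25,"tw":92,"udp":30},{"m":55,"mbm":82},[67,32,6]],"e":[{"a":8,"kd":93,"um":62,"wz":25},[0,73,66,29,87],[52,1,69]],"lr":{"gb":{"f":34,"ig":5,"rjo":64,"s":79,"zhe":61},"kd":[95,69],"r":[56,8,27]}}
After op 5 (add /e/2/1 60): {"dc":[{"l":68,"ng":1,"udv":65},{"ck":25,"tw":92,"udp":30},{"m":55,"mbm":82},[67,32,6]],"e":[{"a":8,"kd":93,"um":62,"wz":25},[0,73,66,29,87],[52,60,1,69]],"lr":{"gb":{"f":34,"ig":5,"rjo":64,"s":79,"zhe":61},"kd":[95,69],"r":[56,8,27]}}
After op 6 (replace /dc/1/tw 73): {"dc":[{"l":68,"ng":1,"udv":65},{"ck":25,"tw":73,"udp":30},{"m":55,"mbm":82},[67,32,6]],"e":[{"a":8,"kd":93,"um":62,"wz":25},[0,73,66,29,87],[52,60,1,69]],"lr":{"gb":{"f":34,"ig":5,"rjo":64,"s":79,"zhe":61},"kd":[95,69],"r":[56,8,27]}}
After op 7 (add /dc/2/evm 99): {"dc":[{"l":68,"ng":1,"udv":65},{"ck":25,"tw":73,"udp":30},{"evm":99,"m":55,"mbm":82},[67,32,6]],"e":[{"a":8,"kd":93,"um":62,"wz":25},[0,73,66,29,87],[52,60,1,69]],"lr":{"gb":{"f":34,"ig":5,"rjo":64,"s":79,"zhe":61},"kd":[95,69],"r":[56,8,27]}}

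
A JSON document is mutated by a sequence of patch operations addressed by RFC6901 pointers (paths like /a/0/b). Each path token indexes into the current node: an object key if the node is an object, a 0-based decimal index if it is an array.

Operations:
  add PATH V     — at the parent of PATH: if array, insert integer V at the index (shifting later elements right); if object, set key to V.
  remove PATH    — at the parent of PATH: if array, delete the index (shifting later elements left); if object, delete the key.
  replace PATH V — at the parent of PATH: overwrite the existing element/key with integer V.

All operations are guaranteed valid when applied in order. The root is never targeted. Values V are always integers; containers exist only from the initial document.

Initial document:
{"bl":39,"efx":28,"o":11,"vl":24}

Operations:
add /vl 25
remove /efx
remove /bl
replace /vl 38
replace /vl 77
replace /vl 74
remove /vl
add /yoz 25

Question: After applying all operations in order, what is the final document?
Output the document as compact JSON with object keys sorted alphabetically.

After op 1 (add /vl 25): {"bl":39,"efx":28,"o":11,"vl":25}
After op 2 (remove /efx): {"bl":39,"o":11,"vl":25}
After op 3 (remove /bl): {"o":11,"vl":25}
After op 4 (replace /vl 38): {"o":11,"vl":38}
After op 5 (replace /vl 77): {"o":11,"vl":77}
After op 6 (replace /vl 74): {"o":11,"vl":74}
After op 7 (remove /vl): {"o":11}
After op 8 (add /yoz 25): {"o":11,"yoz":25}

Answer: {"o":11,"yoz":25}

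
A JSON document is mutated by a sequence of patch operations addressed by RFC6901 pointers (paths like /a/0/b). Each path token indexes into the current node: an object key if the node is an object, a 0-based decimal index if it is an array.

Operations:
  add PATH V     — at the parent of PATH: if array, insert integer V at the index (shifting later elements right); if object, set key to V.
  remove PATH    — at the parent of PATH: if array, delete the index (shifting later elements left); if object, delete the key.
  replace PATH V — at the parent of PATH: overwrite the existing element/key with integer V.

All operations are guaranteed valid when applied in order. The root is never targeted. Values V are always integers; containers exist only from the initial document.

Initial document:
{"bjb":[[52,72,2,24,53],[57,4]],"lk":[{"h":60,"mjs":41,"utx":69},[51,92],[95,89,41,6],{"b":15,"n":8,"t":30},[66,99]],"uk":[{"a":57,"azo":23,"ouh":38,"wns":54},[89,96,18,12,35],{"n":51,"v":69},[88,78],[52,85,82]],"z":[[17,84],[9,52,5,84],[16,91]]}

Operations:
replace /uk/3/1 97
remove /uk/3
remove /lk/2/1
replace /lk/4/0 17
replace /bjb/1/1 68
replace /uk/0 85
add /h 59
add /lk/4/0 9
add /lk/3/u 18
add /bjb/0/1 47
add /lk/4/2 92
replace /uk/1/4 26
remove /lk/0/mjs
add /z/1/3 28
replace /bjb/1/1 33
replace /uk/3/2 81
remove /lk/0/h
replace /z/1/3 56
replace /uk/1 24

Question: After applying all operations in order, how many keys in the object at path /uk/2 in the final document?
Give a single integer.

Answer: 2

Derivation:
After op 1 (replace /uk/3/1 97): {"bjb":[[52,72,2,24,53],[57,4]],"lk":[{"h":60,"mjs":41,"utx":69},[51,92],[95,89,41,6],{"b":15,"n":8,"t":30},[66,99]],"uk":[{"a":57,"azo":23,"ouh":38,"wns":54},[89,96,18,12,35],{"n":51,"v":69},[88,97],[52,85,82]],"z":[[17,84],[9,52,5,84],[16,91]]}
After op 2 (remove /uk/3): {"bjb":[[52,72,2,24,53],[57,4]],"lk":[{"h":60,"mjs":41,"utx":69},[51,92],[95,89,41,6],{"b":15,"n":8,"t":30},[66,99]],"uk":[{"a":57,"azo":23,"ouh":38,"wns":54},[89,96,18,12,35],{"n":51,"v":69},[52,85,82]],"z":[[17,84],[9,52,5,84],[16,91]]}
After op 3 (remove /lk/2/1): {"bjb":[[52,72,2,24,53],[57,4]],"lk":[{"h":60,"mjs":41,"utx":69},[51,92],[95,41,6],{"b":15,"n":8,"t":30},[66,99]],"uk":[{"a":57,"azo":23,"ouh":38,"wns":54},[89,96,18,12,35],{"n":51,"v":69},[52,85,82]],"z":[[17,84],[9,52,5,84],[16,91]]}
After op 4 (replace /lk/4/0 17): {"bjb":[[52,72,2,24,53],[57,4]],"lk":[{"h":60,"mjs":41,"utx":69},[51,92],[95,41,6],{"b":15,"n":8,"t":30},[17,99]],"uk":[{"a":57,"azo":23,"ouh":38,"wns":54},[89,96,18,12,35],{"n":51,"v":69},[52,85,82]],"z":[[17,84],[9,52,5,84],[16,91]]}
After op 5 (replace /bjb/1/1 68): {"bjb":[[52,72,2,24,53],[57,68]],"lk":[{"h":60,"mjs":41,"utx":69},[51,92],[95,41,6],{"b":15,"n":8,"t":30},[17,99]],"uk":[{"a":57,"azo":23,"ouh":38,"wns":54},[89,96,18,12,35],{"n":51,"v":69},[52,85,82]],"z":[[17,84],[9,52,5,84],[16,91]]}
After op 6 (replace /uk/0 85): {"bjb":[[52,72,2,24,53],[57,68]],"lk":[{"h":60,"mjs":41,"utx":69},[51,92],[95,41,6],{"b":15,"n":8,"t":30},[17,99]],"uk":[85,[89,96,18,12,35],{"n":51,"v":69},[52,85,82]],"z":[[17,84],[9,52,5,84],[16,91]]}
After op 7 (add /h 59): {"bjb":[[52,72,2,24,53],[57,68]],"h":59,"lk":[{"h":60,"mjs":41,"utx":69},[51,92],[95,41,6],{"b":15,"n":8,"t":30},[17,99]],"uk":[85,[89,96,18,12,35],{"n":51,"v":69},[52,85,82]],"z":[[17,84],[9,52,5,84],[16,91]]}
After op 8 (add /lk/4/0 9): {"bjb":[[52,72,2,24,53],[57,68]],"h":59,"lk":[{"h":60,"mjs":41,"utx":69},[51,92],[95,41,6],{"b":15,"n":8,"t":30},[9,17,99]],"uk":[85,[89,96,18,12,35],{"n":51,"v":69},[52,85,82]],"z":[[17,84],[9,52,5,84],[16,91]]}
After op 9 (add /lk/3/u 18): {"bjb":[[52,72,2,24,53],[57,68]],"h":59,"lk":[{"h":60,"mjs":41,"utx":69},[51,92],[95,41,6],{"b":15,"n":8,"t":30,"u":18},[9,17,99]],"uk":[85,[89,96,18,12,35],{"n":51,"v":69},[52,85,82]],"z":[[17,84],[9,52,5,84],[16,91]]}
After op 10 (add /bjb/0/1 47): {"bjb":[[52,47,72,2,24,53],[57,68]],"h":59,"lk":[{"h":60,"mjs":41,"utx":69},[51,92],[95,41,6],{"b":15,"n":8,"t":30,"u":18},[9,17,99]],"uk":[85,[89,96,18,12,35],{"n":51,"v":69},[52,85,82]],"z":[[17,84],[9,52,5,84],[16,91]]}
After op 11 (add /lk/4/2 92): {"bjb":[[52,47,72,2,24,53],[57,68]],"h":59,"lk":[{"h":60,"mjs":41,"utx":69},[51,92],[95,41,6],{"b":15,"n":8,"t":30,"u":18},[9,17,92,99]],"uk":[85,[89,96,18,12,35],{"n":51,"v":69},[52,85,82]],"z":[[17,84],[9,52,5,84],[16,91]]}
After op 12 (replace /uk/1/4 26): {"bjb":[[52,47,72,2,24,53],[57,68]],"h":59,"lk":[{"h":60,"mjs":41,"utx":69},[51,92],[95,41,6],{"b":15,"n":8,"t":30,"u":18},[9,17,92,99]],"uk":[85,[89,96,18,12,26],{"n":51,"v":69},[52,85,82]],"z":[[17,84],[9,52,5,84],[16,91]]}
After op 13 (remove /lk/0/mjs): {"bjb":[[52,47,72,2,24,53],[57,68]],"h":59,"lk":[{"h":60,"utx":69},[51,92],[95,41,6],{"b":15,"n":8,"t":30,"u":18},[9,17,92,99]],"uk":[85,[89,96,18,12,26],{"n":51,"v":69},[52,85,82]],"z":[[17,84],[9,52,5,84],[16,91]]}
After op 14 (add /z/1/3 28): {"bjb":[[52,47,72,2,24,53],[57,68]],"h":59,"lk":[{"h":60,"utx":69},[51,92],[95,41,6],{"b":15,"n":8,"t":30,"u":18},[9,17,92,99]],"uk":[85,[89,96,18,12,26],{"n":51,"v":69},[52,85,82]],"z":[[17,84],[9,52,5,28,84],[16,91]]}
After op 15 (replace /bjb/1/1 33): {"bjb":[[52,47,72,2,24,53],[57,33]],"h":59,"lk":[{"h":60,"utx":69},[51,92],[95,41,6],{"b":15,"n":8,"t":30,"u":18},[9,17,92,99]],"uk":[85,[89,96,18,12,26],{"n":51,"v":69},[52,85,82]],"z":[[17,84],[9,52,5,28,84],[16,91]]}
After op 16 (replace /uk/3/2 81): {"bjb":[[52,47,72,2,24,53],[57,33]],"h":59,"lk":[{"h":60,"utx":69},[51,92],[95,41,6],{"b":15,"n":8,"t":30,"u":18},[9,17,92,99]],"uk":[85,[89,96,18,12,26],{"n":51,"v":69},[52,85,81]],"z":[[17,84],[9,52,5,28,84],[16,91]]}
After op 17 (remove /lk/0/h): {"bjb":[[52,47,72,2,24,53],[57,33]],"h":59,"lk":[{"utx":69},[51,92],[95,41,6],{"b":15,"n":8,"t":30,"u":18},[9,17,92,99]],"uk":[85,[89,96,18,12,26],{"n":51,"v":69},[52,85,81]],"z":[[17,84],[9,52,5,28,84],[16,91]]}
After op 18 (replace /z/1/3 56): {"bjb":[[52,47,72,2,24,53],[57,33]],"h":59,"lk":[{"utx":69},[51,92],[95,41,6],{"b":15,"n":8,"t":30,"u":18},[9,17,92,99]],"uk":[85,[89,96,18,12,26],{"n":51,"v":69},[52,85,81]],"z":[[17,84],[9,52,5,56,84],[16,91]]}
After op 19 (replace /uk/1 24): {"bjb":[[52,47,72,2,24,53],[57,33]],"h":59,"lk":[{"utx":69},[51,92],[95,41,6],{"b":15,"n":8,"t":30,"u":18},[9,17,92,99]],"uk":[85,24,{"n":51,"v":69},[52,85,81]],"z":[[17,84],[9,52,5,56,84],[16,91]]}
Size at path /uk/2: 2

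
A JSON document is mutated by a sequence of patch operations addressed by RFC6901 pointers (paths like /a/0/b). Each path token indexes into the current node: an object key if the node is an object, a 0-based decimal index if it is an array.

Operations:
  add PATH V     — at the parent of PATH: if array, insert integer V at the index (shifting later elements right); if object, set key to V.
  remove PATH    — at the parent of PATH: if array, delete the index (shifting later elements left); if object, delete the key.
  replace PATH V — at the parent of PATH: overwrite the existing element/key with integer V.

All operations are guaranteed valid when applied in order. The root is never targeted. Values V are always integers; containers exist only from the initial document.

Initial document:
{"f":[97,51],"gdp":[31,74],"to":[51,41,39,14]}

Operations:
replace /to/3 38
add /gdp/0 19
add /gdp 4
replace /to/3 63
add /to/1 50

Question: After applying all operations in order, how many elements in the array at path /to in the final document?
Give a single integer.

After op 1 (replace /to/3 38): {"f":[97,51],"gdp":[31,74],"to":[51,41,39,38]}
After op 2 (add /gdp/0 19): {"f":[97,51],"gdp":[19,31,74],"to":[51,41,39,38]}
After op 3 (add /gdp 4): {"f":[97,51],"gdp":4,"to":[51,41,39,38]}
After op 4 (replace /to/3 63): {"f":[97,51],"gdp":4,"to":[51,41,39,63]}
After op 5 (add /to/1 50): {"f":[97,51],"gdp":4,"to":[51,50,41,39,63]}
Size at path /to: 5

Answer: 5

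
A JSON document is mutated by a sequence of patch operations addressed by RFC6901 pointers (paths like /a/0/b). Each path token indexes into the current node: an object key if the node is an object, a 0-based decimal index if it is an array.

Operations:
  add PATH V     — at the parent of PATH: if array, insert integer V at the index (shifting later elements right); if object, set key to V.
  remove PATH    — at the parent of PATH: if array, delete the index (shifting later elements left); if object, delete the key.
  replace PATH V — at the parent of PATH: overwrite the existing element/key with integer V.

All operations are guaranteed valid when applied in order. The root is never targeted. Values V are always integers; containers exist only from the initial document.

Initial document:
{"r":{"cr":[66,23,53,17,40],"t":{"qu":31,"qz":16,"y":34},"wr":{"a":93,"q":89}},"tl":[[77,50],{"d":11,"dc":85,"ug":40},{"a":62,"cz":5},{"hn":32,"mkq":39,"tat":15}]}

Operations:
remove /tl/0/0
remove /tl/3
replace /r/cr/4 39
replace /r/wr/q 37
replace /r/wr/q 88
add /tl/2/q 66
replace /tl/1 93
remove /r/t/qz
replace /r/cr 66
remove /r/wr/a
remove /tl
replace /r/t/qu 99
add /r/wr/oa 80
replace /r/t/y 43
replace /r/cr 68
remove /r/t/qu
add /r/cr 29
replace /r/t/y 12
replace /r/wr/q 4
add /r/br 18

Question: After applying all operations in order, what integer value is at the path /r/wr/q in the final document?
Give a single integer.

Answer: 4

Derivation:
After op 1 (remove /tl/0/0): {"r":{"cr":[66,23,53,17,40],"t":{"qu":31,"qz":16,"y":34},"wr":{"a":93,"q":89}},"tl":[[50],{"d":11,"dc":85,"ug":40},{"a":62,"cz":5},{"hn":32,"mkq":39,"tat":15}]}
After op 2 (remove /tl/3): {"r":{"cr":[66,23,53,17,40],"t":{"qu":31,"qz":16,"y":34},"wr":{"a":93,"q":89}},"tl":[[50],{"d":11,"dc":85,"ug":40},{"a":62,"cz":5}]}
After op 3 (replace /r/cr/4 39): {"r":{"cr":[66,23,53,17,39],"t":{"qu":31,"qz":16,"y":34},"wr":{"a":93,"q":89}},"tl":[[50],{"d":11,"dc":85,"ug":40},{"a":62,"cz":5}]}
After op 4 (replace /r/wr/q 37): {"r":{"cr":[66,23,53,17,39],"t":{"qu":31,"qz":16,"y":34},"wr":{"a":93,"q":37}},"tl":[[50],{"d":11,"dc":85,"ug":40},{"a":62,"cz":5}]}
After op 5 (replace /r/wr/q 88): {"r":{"cr":[66,23,53,17,39],"t":{"qu":31,"qz":16,"y":34},"wr":{"a":93,"q":88}},"tl":[[50],{"d":11,"dc":85,"ug":40},{"a":62,"cz":5}]}
After op 6 (add /tl/2/q 66): {"r":{"cr":[66,23,53,17,39],"t":{"qu":31,"qz":16,"y":34},"wr":{"a":93,"q":88}},"tl":[[50],{"d":11,"dc":85,"ug":40},{"a":62,"cz":5,"q":66}]}
After op 7 (replace /tl/1 93): {"r":{"cr":[66,23,53,17,39],"t":{"qu":31,"qz":16,"y":34},"wr":{"a":93,"q":88}},"tl":[[50],93,{"a":62,"cz":5,"q":66}]}
After op 8 (remove /r/t/qz): {"r":{"cr":[66,23,53,17,39],"t":{"qu":31,"y":34},"wr":{"a":93,"q":88}},"tl":[[50],93,{"a":62,"cz":5,"q":66}]}
After op 9 (replace /r/cr 66): {"r":{"cr":66,"t":{"qu":31,"y":34},"wr":{"a":93,"q":88}},"tl":[[50],93,{"a":62,"cz":5,"q":66}]}
After op 10 (remove /r/wr/a): {"r":{"cr":66,"t":{"qu":31,"y":34},"wr":{"q":88}},"tl":[[50],93,{"a":62,"cz":5,"q":66}]}
After op 11 (remove /tl): {"r":{"cr":66,"t":{"qu":31,"y":34},"wr":{"q":88}}}
After op 12 (replace /r/t/qu 99): {"r":{"cr":66,"t":{"qu":99,"y":34},"wr":{"q":88}}}
After op 13 (add /r/wr/oa 80): {"r":{"cr":66,"t":{"qu":99,"y":34},"wr":{"oa":80,"q":88}}}
After op 14 (replace /r/t/y 43): {"r":{"cr":66,"t":{"qu":99,"y":43},"wr":{"oa":80,"q":88}}}
After op 15 (replace /r/cr 68): {"r":{"cr":68,"t":{"qu":99,"y":43},"wr":{"oa":80,"q":88}}}
After op 16 (remove /r/t/qu): {"r":{"cr":68,"t":{"y":43},"wr":{"oa":80,"q":88}}}
After op 17 (add /r/cr 29): {"r":{"cr":29,"t":{"y":43},"wr":{"oa":80,"q":88}}}
After op 18 (replace /r/t/y 12): {"r":{"cr":29,"t":{"y":12},"wr":{"oa":80,"q":88}}}
After op 19 (replace /r/wr/q 4): {"r":{"cr":29,"t":{"y":12},"wr":{"oa":80,"q":4}}}
After op 20 (add /r/br 18): {"r":{"br":18,"cr":29,"t":{"y":12},"wr":{"oa":80,"q":4}}}
Value at /r/wr/q: 4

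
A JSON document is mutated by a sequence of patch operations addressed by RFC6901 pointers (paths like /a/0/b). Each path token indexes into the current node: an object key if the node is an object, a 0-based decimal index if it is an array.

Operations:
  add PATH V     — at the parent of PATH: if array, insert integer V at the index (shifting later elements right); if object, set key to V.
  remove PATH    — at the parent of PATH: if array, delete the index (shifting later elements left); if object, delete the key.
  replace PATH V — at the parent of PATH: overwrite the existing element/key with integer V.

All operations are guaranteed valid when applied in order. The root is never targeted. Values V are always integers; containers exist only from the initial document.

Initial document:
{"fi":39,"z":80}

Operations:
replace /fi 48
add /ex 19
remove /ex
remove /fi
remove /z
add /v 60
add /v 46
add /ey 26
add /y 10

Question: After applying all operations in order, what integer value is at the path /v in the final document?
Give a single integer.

Answer: 46

Derivation:
After op 1 (replace /fi 48): {"fi":48,"z":80}
After op 2 (add /ex 19): {"ex":19,"fi":48,"z":80}
After op 3 (remove /ex): {"fi":48,"z":80}
After op 4 (remove /fi): {"z":80}
After op 5 (remove /z): {}
After op 6 (add /v 60): {"v":60}
After op 7 (add /v 46): {"v":46}
After op 8 (add /ey 26): {"ey":26,"v":46}
After op 9 (add /y 10): {"ey":26,"v":46,"y":10}
Value at /v: 46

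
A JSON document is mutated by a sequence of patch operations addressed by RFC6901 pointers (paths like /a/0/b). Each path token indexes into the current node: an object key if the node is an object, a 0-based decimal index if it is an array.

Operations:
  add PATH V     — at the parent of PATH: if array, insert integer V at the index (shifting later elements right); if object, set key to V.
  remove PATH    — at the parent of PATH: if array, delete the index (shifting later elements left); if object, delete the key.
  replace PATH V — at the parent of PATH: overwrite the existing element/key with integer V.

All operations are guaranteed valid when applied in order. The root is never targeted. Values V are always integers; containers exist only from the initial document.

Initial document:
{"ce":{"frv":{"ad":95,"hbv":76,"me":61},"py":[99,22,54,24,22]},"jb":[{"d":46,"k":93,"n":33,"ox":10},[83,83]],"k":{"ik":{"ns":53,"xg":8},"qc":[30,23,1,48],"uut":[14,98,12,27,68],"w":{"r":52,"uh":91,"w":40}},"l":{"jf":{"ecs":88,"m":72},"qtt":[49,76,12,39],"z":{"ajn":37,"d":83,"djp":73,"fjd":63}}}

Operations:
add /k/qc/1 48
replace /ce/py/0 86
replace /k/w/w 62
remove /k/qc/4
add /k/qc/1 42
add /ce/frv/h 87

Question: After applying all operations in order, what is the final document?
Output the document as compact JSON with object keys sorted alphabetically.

After op 1 (add /k/qc/1 48): {"ce":{"frv":{"ad":95,"hbv":76,"me":61},"py":[99,22,54,24,22]},"jb":[{"d":46,"k":93,"n":33,"ox":10},[83,83]],"k":{"ik":{"ns":53,"xg":8},"qc":[30,48,23,1,48],"uut":[14,98,12,27,68],"w":{"r":52,"uh":91,"w":40}},"l":{"jf":{"ecs":88,"m":72},"qtt":[49,76,12,39],"z":{"ajn":37,"d":83,"djp":73,"fjd":63}}}
After op 2 (replace /ce/py/0 86): {"ce":{"frv":{"ad":95,"hbv":76,"me":61},"py":[86,22,54,24,22]},"jb":[{"d":46,"k":93,"n":33,"ox":10},[83,83]],"k":{"ik":{"ns":53,"xg":8},"qc":[30,48,23,1,48],"uut":[14,98,12,27,68],"w":{"r":52,"uh":91,"w":40}},"l":{"jf":{"ecs":88,"m":72},"qtt":[49,76,12,39],"z":{"ajn":37,"d":83,"djp":73,"fjd":63}}}
After op 3 (replace /k/w/w 62): {"ce":{"frv":{"ad":95,"hbv":76,"me":61},"py":[86,22,54,24,22]},"jb":[{"d":46,"k":93,"n":33,"ox":10},[83,83]],"k":{"ik":{"ns":53,"xg":8},"qc":[30,48,23,1,48],"uut":[14,98,12,27,68],"w":{"r":52,"uh":91,"w":62}},"l":{"jf":{"ecs":88,"m":72},"qtt":[49,76,12,39],"z":{"ajn":37,"d":83,"djp":73,"fjd":63}}}
After op 4 (remove /k/qc/4): {"ce":{"frv":{"ad":95,"hbv":76,"me":61},"py":[86,22,54,24,22]},"jb":[{"d":46,"k":93,"n":33,"ox":10},[83,83]],"k":{"ik":{"ns":53,"xg":8},"qc":[30,48,23,1],"uut":[14,98,12,27,68],"w":{"r":52,"uh":91,"w":62}},"l":{"jf":{"ecs":88,"m":72},"qtt":[49,76,12,39],"z":{"ajn":37,"d":83,"djp":73,"fjd":63}}}
After op 5 (add /k/qc/1 42): {"ce":{"frv":{"ad":95,"hbv":76,"me":61},"py":[86,22,54,24,22]},"jb":[{"d":46,"k":93,"n":33,"ox":10},[83,83]],"k":{"ik":{"ns":53,"xg":8},"qc":[30,42,48,23,1],"uut":[14,98,12,27,68],"w":{"r":52,"uh":91,"w":62}},"l":{"jf":{"ecs":88,"m":72},"qtt":[49,76,12,39],"z":{"ajn":37,"d":83,"djp":73,"fjd":63}}}
After op 6 (add /ce/frv/h 87): {"ce":{"frv":{"ad":95,"h":87,"hbv":76,"me":61},"py":[86,22,54,24,22]},"jb":[{"d":46,"k":93,"n":33,"ox":10},[83,83]],"k":{"ik":{"ns":53,"xg":8},"qc":[30,42,48,23,1],"uut":[14,98,12,27,68],"w":{"r":52,"uh":91,"w":62}},"l":{"jf":{"ecs":88,"m":72},"qtt":[49,76,12,39],"z":{"ajn":37,"d":83,"djp":73,"fjd":63}}}

Answer: {"ce":{"frv":{"ad":95,"h":87,"hbv":76,"me":61},"py":[86,22,54,24,22]},"jb":[{"d":46,"k":93,"n":33,"ox":10},[83,83]],"k":{"ik":{"ns":53,"xg":8},"qc":[30,42,48,23,1],"uut":[14,98,12,27,68],"w":{"r":52,"uh":91,"w":62}},"l":{"jf":{"ecs":88,"m":72},"qtt":[49,76,12,39],"z":{"ajn":37,"d":83,"djp":73,"fjd":63}}}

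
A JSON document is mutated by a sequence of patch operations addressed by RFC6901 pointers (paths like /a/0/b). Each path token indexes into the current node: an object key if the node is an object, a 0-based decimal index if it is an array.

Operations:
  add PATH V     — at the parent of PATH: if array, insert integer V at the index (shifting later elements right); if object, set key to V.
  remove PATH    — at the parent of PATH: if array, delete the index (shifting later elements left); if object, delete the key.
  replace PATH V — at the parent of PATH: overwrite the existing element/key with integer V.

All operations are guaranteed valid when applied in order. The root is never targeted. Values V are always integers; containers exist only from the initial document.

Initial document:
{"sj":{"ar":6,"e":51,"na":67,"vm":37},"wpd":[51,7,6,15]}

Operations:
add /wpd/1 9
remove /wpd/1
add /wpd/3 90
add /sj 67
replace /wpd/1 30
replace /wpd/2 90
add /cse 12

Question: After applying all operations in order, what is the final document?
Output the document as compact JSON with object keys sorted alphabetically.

After op 1 (add /wpd/1 9): {"sj":{"ar":6,"e":51,"na":67,"vm":37},"wpd":[51,9,7,6,15]}
After op 2 (remove /wpd/1): {"sj":{"ar":6,"e":51,"na":67,"vm":37},"wpd":[51,7,6,15]}
After op 3 (add /wpd/3 90): {"sj":{"ar":6,"e":51,"na":67,"vm":37},"wpd":[51,7,6,90,15]}
After op 4 (add /sj 67): {"sj":67,"wpd":[51,7,6,90,15]}
After op 5 (replace /wpd/1 30): {"sj":67,"wpd":[51,30,6,90,15]}
After op 6 (replace /wpd/2 90): {"sj":67,"wpd":[51,30,90,90,15]}
After op 7 (add /cse 12): {"cse":12,"sj":67,"wpd":[51,30,90,90,15]}

Answer: {"cse":12,"sj":67,"wpd":[51,30,90,90,15]}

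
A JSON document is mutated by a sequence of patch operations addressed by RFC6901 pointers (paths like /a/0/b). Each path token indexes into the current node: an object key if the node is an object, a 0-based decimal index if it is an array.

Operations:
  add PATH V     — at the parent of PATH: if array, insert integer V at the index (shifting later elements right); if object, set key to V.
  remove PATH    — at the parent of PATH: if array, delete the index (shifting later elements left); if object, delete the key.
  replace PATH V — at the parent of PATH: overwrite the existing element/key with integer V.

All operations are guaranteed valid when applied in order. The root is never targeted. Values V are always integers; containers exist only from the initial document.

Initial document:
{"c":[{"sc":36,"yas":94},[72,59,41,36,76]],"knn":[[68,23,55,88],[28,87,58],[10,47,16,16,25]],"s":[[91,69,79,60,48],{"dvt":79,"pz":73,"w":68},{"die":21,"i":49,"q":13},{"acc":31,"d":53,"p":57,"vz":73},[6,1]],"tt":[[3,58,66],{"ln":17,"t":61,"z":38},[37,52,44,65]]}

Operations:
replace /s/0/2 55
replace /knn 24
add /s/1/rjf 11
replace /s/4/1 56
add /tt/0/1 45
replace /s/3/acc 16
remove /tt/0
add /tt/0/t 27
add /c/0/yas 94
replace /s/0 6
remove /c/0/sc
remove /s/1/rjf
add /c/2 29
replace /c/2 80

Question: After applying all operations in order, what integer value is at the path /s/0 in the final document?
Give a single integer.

Answer: 6

Derivation:
After op 1 (replace /s/0/2 55): {"c":[{"sc":36,"yas":94},[72,59,41,36,76]],"knn":[[68,23,55,88],[28,87,58],[10,47,16,16,25]],"s":[[91,69,55,60,48],{"dvt":79,"pz":73,"w":68},{"die":21,"i":49,"q":13},{"acc":31,"d":53,"p":57,"vz":73},[6,1]],"tt":[[3,58,66],{"ln":17,"t":61,"z":38},[37,52,44,65]]}
After op 2 (replace /knn 24): {"c":[{"sc":36,"yas":94},[72,59,41,36,76]],"knn":24,"s":[[91,69,55,60,48],{"dvt":79,"pz":73,"w":68},{"die":21,"i":49,"q":13},{"acc":31,"d":53,"p":57,"vz":73},[6,1]],"tt":[[3,58,66],{"ln":17,"t":61,"z":38},[37,52,44,65]]}
After op 3 (add /s/1/rjf 11): {"c":[{"sc":36,"yas":94},[72,59,41,36,76]],"knn":24,"s":[[91,69,55,60,48],{"dvt":79,"pz":73,"rjf":11,"w":68},{"die":21,"i":49,"q":13},{"acc":31,"d":53,"p":57,"vz":73},[6,1]],"tt":[[3,58,66],{"ln":17,"t":61,"z":38},[37,52,44,65]]}
After op 4 (replace /s/4/1 56): {"c":[{"sc":36,"yas":94},[72,59,41,36,76]],"knn":24,"s":[[91,69,55,60,48],{"dvt":79,"pz":73,"rjf":11,"w":68},{"die":21,"i":49,"q":13},{"acc":31,"d":53,"p":57,"vz":73},[6,56]],"tt":[[3,58,66],{"ln":17,"t":61,"z":38},[37,52,44,65]]}
After op 5 (add /tt/0/1 45): {"c":[{"sc":36,"yas":94},[72,59,41,36,76]],"knn":24,"s":[[91,69,55,60,48],{"dvt":79,"pz":73,"rjf":11,"w":68},{"die":21,"i":49,"q":13},{"acc":31,"d":53,"p":57,"vz":73},[6,56]],"tt":[[3,45,58,66],{"ln":17,"t":61,"z":38},[37,52,44,65]]}
After op 6 (replace /s/3/acc 16): {"c":[{"sc":36,"yas":94},[72,59,41,36,76]],"knn":24,"s":[[91,69,55,60,48],{"dvt":79,"pz":73,"rjf":11,"w":68},{"die":21,"i":49,"q":13},{"acc":16,"d":53,"p":57,"vz":73},[6,56]],"tt":[[3,45,58,66],{"ln":17,"t":61,"z":38},[37,52,44,65]]}
After op 7 (remove /tt/0): {"c":[{"sc":36,"yas":94},[72,59,41,36,76]],"knn":24,"s":[[91,69,55,60,48],{"dvt":79,"pz":73,"rjf":11,"w":68},{"die":21,"i":49,"q":13},{"acc":16,"d":53,"p":57,"vz":73},[6,56]],"tt":[{"ln":17,"t":61,"z":38},[37,52,44,65]]}
After op 8 (add /tt/0/t 27): {"c":[{"sc":36,"yas":94},[72,59,41,36,76]],"knn":24,"s":[[91,69,55,60,48],{"dvt":79,"pz":73,"rjf":11,"w":68},{"die":21,"i":49,"q":13},{"acc":16,"d":53,"p":57,"vz":73},[6,56]],"tt":[{"ln":17,"t":27,"z":38},[37,52,44,65]]}
After op 9 (add /c/0/yas 94): {"c":[{"sc":36,"yas":94},[72,59,41,36,76]],"knn":24,"s":[[91,69,55,60,48],{"dvt":79,"pz":73,"rjf":11,"w":68},{"die":21,"i":49,"q":13},{"acc":16,"d":53,"p":57,"vz":73},[6,56]],"tt":[{"ln":17,"t":27,"z":38},[37,52,44,65]]}
After op 10 (replace /s/0 6): {"c":[{"sc":36,"yas":94},[72,59,41,36,76]],"knn":24,"s":[6,{"dvt":79,"pz":73,"rjf":11,"w":68},{"die":21,"i":49,"q":13},{"acc":16,"d":53,"p":57,"vz":73},[6,56]],"tt":[{"ln":17,"t":27,"z":38},[37,52,44,65]]}
After op 11 (remove /c/0/sc): {"c":[{"yas":94},[72,59,41,36,76]],"knn":24,"s":[6,{"dvt":79,"pz":73,"rjf":11,"w":68},{"die":21,"i":49,"q":13},{"acc":16,"d":53,"p":57,"vz":73},[6,56]],"tt":[{"ln":17,"t":27,"z":38},[37,52,44,65]]}
After op 12 (remove /s/1/rjf): {"c":[{"yas":94},[72,59,41,36,76]],"knn":24,"s":[6,{"dvt":79,"pz":73,"w":68},{"die":21,"i":49,"q":13},{"acc":16,"d":53,"p":57,"vz":73},[6,56]],"tt":[{"ln":17,"t":27,"z":38},[37,52,44,65]]}
After op 13 (add /c/2 29): {"c":[{"yas":94},[72,59,41,36,76],29],"knn":24,"s":[6,{"dvt":79,"pz":73,"w":68},{"die":21,"i":49,"q":13},{"acc":16,"d":53,"p":57,"vz":73},[6,56]],"tt":[{"ln":17,"t":27,"z":38},[37,52,44,65]]}
After op 14 (replace /c/2 80): {"c":[{"yas":94},[72,59,41,36,76],80],"knn":24,"s":[6,{"dvt":79,"pz":73,"w":68},{"die":21,"i":49,"q":13},{"acc":16,"d":53,"p":57,"vz":73},[6,56]],"tt":[{"ln":17,"t":27,"z":38},[37,52,44,65]]}
Value at /s/0: 6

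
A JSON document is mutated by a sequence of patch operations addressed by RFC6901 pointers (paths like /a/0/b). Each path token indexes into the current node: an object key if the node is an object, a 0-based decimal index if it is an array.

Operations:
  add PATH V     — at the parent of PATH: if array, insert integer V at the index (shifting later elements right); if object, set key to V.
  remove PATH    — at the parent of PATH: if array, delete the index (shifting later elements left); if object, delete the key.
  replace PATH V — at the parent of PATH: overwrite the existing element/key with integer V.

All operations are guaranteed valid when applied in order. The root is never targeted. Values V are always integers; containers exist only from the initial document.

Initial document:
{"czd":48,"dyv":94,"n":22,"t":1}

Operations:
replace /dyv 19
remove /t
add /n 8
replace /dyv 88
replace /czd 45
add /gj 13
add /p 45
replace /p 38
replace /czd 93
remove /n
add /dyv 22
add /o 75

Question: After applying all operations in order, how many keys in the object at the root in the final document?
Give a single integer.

Answer: 5

Derivation:
After op 1 (replace /dyv 19): {"czd":48,"dyv":19,"n":22,"t":1}
After op 2 (remove /t): {"czd":48,"dyv":19,"n":22}
After op 3 (add /n 8): {"czd":48,"dyv":19,"n":8}
After op 4 (replace /dyv 88): {"czd":48,"dyv":88,"n":8}
After op 5 (replace /czd 45): {"czd":45,"dyv":88,"n":8}
After op 6 (add /gj 13): {"czd":45,"dyv":88,"gj":13,"n":8}
After op 7 (add /p 45): {"czd":45,"dyv":88,"gj":13,"n":8,"p":45}
After op 8 (replace /p 38): {"czd":45,"dyv":88,"gj":13,"n":8,"p":38}
After op 9 (replace /czd 93): {"czd":93,"dyv":88,"gj":13,"n":8,"p":38}
After op 10 (remove /n): {"czd":93,"dyv":88,"gj":13,"p":38}
After op 11 (add /dyv 22): {"czd":93,"dyv":22,"gj":13,"p":38}
After op 12 (add /o 75): {"czd":93,"dyv":22,"gj":13,"o":75,"p":38}
Size at the root: 5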